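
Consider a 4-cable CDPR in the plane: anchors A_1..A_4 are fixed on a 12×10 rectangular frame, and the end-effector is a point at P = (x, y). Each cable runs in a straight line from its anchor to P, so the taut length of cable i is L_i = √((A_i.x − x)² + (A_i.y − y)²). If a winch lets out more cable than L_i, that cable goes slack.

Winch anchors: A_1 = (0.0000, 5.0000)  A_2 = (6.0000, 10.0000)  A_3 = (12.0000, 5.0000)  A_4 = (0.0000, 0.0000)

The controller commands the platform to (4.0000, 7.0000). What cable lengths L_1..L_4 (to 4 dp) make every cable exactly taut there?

(4.4721, 3.6056, 8.2462, 8.0623)

cable 1: Δx=-4.0000, Δy=-2.0000; L_1 = √(Δx²+Δy²) = 4.4721
cable 2: Δx=2.0000, Δy=3.0000; L_2 = √(Δx²+Δy²) = 3.6056
cable 3: Δx=8.0000, Δy=-2.0000; L_3 = √(Δx²+Δy²) = 8.2462
cable 4: Δx=-4.0000, Δy=-7.0000; L_4 = √(Δx²+Δy²) = 8.0623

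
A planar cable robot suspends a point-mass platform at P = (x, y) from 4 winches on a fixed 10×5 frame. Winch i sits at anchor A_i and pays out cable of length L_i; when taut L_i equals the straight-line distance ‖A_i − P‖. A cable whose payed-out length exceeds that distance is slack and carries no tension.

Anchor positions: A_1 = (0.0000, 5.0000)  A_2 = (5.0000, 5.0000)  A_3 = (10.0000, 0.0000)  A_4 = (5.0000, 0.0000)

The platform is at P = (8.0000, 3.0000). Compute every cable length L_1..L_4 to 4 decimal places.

cable 1: Δx=-8.0000, Δy=2.0000; L_1 = √(Δx²+Δy²) = 8.2462
cable 2: Δx=-3.0000, Δy=2.0000; L_2 = √(Δx²+Δy²) = 3.6056
cable 3: Δx=2.0000, Δy=-3.0000; L_3 = √(Δx²+Δy²) = 3.6056
cable 4: Δx=-3.0000, Δy=-3.0000; L_4 = √(Δx²+Δy²) = 4.2426

(8.2462, 3.6056, 3.6056, 4.2426)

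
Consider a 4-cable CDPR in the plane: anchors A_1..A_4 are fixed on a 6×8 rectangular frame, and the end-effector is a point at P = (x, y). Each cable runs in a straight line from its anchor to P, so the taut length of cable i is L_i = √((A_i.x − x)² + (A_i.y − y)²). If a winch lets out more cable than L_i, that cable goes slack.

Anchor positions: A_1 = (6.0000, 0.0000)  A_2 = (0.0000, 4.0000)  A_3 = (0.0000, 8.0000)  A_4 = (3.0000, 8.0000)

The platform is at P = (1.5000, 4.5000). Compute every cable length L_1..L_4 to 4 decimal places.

(6.3640, 1.5811, 3.8079, 3.8079)

L_1: Δ = A_1−P = (4.5000, -4.5000) → ‖Δ‖ = √40.5000 = 6.3640
L_2: Δ = A_2−P = (-1.5000, -0.5000) → ‖Δ‖ = √2.5000 = 1.5811
L_3: Δ = A_3−P = (-1.5000, 3.5000) → ‖Δ‖ = √14.5000 = 3.8079
L_4: Δ = A_4−P = (1.5000, 3.5000) → ‖Δ‖ = √14.5000 = 3.8079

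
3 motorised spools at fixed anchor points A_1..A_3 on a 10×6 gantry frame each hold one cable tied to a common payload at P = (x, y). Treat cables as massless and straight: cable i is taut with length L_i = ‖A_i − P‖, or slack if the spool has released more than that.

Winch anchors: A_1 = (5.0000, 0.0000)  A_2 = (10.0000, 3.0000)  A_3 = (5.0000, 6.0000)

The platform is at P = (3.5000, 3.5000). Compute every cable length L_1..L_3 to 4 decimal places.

(3.8079, 6.5192, 2.9155)

L_1 = √((5.0000−3.5000)² + (0.0000−3.5000)²) = 3.8079
L_2 = √((10.0000−3.5000)² + (3.0000−3.5000)²) = 6.5192
L_3 = √((5.0000−3.5000)² + (6.0000−3.5000)²) = 2.9155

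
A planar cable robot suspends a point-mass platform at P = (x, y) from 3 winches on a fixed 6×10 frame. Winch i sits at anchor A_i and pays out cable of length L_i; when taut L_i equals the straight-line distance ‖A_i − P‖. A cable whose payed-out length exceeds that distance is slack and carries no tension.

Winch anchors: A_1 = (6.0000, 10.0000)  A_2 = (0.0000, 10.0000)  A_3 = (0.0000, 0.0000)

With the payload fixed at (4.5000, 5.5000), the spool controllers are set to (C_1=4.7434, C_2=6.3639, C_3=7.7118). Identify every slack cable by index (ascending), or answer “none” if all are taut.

3

cable 1: √((1.5000)²+(4.5000)²)=4.7434, C_1=4.7434: taut
cable 2: √((-4.5000)²+(4.5000)²)=6.3640, C_2=6.3639: taut
cable 3: √((-4.5000)²+(-5.5000)²)=7.1063, C_3=7.7118: slack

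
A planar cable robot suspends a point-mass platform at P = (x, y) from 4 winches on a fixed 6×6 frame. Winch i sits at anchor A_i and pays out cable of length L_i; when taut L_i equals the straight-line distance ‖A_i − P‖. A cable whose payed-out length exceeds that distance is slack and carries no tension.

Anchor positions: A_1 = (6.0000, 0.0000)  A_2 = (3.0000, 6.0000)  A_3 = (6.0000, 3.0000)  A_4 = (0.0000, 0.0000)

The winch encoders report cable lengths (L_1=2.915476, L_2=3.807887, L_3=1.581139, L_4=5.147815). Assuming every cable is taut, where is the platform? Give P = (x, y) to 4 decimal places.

(4.5000, 2.5000)

each cable: (A_i−P)·(A_i−P) = L_i²; let q_i = ‖A_i‖²−L_i²
q_1 = 36.0000+0.0000−8.5000 = 27.5000
row 1: 6.0000x − 12.0000y = -3.0000  (q_2=30.5000)
row 2: 0.0000x − 6.0000y = -15.0000  (q_3=42.5000)
row 3: 12.0000x + 0.0000y = 54.0000  (q_4=-26.5000)
Cramer on rows 1–2 → x = 4.5000, y = 2.5000
check cable 4: ‖A_4−P‖² = 26.5000 ≈ L_4² = 26.5000 ✓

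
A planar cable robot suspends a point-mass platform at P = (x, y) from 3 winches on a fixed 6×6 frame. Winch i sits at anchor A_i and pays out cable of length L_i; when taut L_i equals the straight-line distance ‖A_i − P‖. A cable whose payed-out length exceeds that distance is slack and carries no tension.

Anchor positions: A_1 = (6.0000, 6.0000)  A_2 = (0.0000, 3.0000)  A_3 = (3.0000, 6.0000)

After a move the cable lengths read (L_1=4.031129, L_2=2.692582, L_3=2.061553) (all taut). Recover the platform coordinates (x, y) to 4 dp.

each cable: (A_i−P)·(A_i−P) = L_i²; let c_i = ‖A_i‖²−L_i²
c_1 = 36.0000+36.0000−16.2500 = 55.7500
row 1: 12.0000x + 6.0000y = 54.0000  (c_2=1.7500)
row 2: 6.0000x + 0.0000y = 15.0000  (c_3=40.7500)
Cramer on rows 1–2 → x = 2.5000, y = 4.0000

(2.5000, 4.0000)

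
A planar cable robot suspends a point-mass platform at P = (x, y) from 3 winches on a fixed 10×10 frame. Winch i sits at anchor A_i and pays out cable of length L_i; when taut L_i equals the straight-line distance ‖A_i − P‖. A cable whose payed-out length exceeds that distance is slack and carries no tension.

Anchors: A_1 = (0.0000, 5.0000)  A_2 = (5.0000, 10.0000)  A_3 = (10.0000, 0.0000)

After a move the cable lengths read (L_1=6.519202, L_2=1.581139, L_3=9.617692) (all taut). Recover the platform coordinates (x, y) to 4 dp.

each cable: (A_i−P)·(A_i−P) = L_i²; let c_i = ‖A_i‖²−L_i²
c_1 = 0.0000+25.0000−42.5000 = -17.5000
row 1: -10.0000x − 10.0000y = -140.0000  (c_2=122.5000)
row 2: -20.0000x + 10.0000y = -25.0000  (c_3=7.5000)
Cramer on rows 1–2 → x = 5.5000, y = 8.5000

(5.5000, 8.5000)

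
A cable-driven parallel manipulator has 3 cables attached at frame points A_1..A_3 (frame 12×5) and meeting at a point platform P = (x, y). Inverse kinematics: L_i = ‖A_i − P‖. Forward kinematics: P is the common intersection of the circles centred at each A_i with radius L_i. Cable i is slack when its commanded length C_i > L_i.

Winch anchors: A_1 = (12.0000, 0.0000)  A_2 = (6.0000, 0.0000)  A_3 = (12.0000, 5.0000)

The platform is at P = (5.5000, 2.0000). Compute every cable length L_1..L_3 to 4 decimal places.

(6.8007, 2.0616, 7.1589)

L_1: Δ = A_1−P = (6.5000, -2.0000) → ‖Δ‖ = √46.2500 = 6.8007
L_2: Δ = A_2−P = (0.5000, -2.0000) → ‖Δ‖ = √4.2500 = 2.0616
L_3: Δ = A_3−P = (6.5000, 3.0000) → ‖Δ‖ = √51.2500 = 7.1589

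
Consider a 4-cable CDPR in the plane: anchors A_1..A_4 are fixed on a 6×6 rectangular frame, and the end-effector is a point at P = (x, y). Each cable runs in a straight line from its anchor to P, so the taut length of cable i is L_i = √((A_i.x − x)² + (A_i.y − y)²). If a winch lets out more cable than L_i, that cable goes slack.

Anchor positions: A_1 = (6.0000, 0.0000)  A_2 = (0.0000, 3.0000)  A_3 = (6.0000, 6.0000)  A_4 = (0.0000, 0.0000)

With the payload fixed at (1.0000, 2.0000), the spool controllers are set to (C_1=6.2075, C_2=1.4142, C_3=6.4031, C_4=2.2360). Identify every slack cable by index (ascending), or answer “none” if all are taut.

1

i=1: geometric 5.3852 vs commanded 6.2075 ⇒ slack
i=2: geometric 1.4142 vs commanded 1.4142 ⇒ taut
i=3: geometric 6.4031 vs commanded 6.4031 ⇒ taut
i=4: geometric 2.2361 vs commanded 2.2360 ⇒ taut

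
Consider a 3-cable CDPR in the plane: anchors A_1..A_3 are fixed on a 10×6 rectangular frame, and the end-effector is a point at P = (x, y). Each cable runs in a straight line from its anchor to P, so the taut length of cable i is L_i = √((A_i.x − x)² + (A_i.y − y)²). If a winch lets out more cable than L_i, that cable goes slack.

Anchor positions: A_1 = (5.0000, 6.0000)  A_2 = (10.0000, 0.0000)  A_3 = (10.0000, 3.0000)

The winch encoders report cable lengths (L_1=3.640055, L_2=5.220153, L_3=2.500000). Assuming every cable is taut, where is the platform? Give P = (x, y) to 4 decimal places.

(8.5000, 5.0000)

expand ‖A_i−P‖²=L_i² and subtract eq 1 (c_i ≔ ‖A_i‖²−L_i²)
c_1 = 25.0000+36.0000−13.2500 = 47.7500
eq1−eq2 → [-10.0000  12.0000]·P = -25.0000
eq1−eq3 → [-10.0000  6.0000]·P = -55.0000
2×2 solve → P = (8.5000, 5.0000)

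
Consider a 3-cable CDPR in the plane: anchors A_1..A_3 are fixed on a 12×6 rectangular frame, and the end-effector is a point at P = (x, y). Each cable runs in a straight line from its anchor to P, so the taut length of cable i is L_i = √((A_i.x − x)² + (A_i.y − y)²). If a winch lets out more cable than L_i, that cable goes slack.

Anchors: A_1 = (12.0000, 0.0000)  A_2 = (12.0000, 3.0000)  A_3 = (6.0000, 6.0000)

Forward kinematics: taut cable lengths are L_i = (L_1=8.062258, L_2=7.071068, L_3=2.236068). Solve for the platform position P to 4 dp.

expand ‖A_i−P‖²=L_i² and subtract eq 1 (c_i ≔ ‖A_i‖²−L_i²)
c_1 = 144.0000+0.0000−65.0000 = 79.0000
eq1−eq2 → [0.0000  -6.0000]·P = -24.0000
eq1−eq3 → [12.0000  -12.0000]·P = 12.0000
2×2 solve → P = (5.0000, 4.0000)

(5.0000, 4.0000)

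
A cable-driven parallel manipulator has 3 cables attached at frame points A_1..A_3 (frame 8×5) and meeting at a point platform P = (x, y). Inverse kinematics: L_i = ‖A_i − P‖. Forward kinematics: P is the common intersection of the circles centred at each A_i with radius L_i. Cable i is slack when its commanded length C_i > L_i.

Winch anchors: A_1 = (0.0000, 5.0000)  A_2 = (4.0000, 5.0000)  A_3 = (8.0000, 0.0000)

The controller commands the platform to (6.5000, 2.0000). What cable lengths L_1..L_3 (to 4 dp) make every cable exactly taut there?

L_1: Δ = A_1−P = (-6.5000, 3.0000) → ‖Δ‖ = √51.2500 = 7.1589
L_2: Δ = A_2−P = (-2.5000, 3.0000) → ‖Δ‖ = √15.2500 = 3.9051
L_3: Δ = A_3−P = (1.5000, -2.0000) → ‖Δ‖ = √6.2500 = 2.5000

(7.1589, 3.9051, 2.5000)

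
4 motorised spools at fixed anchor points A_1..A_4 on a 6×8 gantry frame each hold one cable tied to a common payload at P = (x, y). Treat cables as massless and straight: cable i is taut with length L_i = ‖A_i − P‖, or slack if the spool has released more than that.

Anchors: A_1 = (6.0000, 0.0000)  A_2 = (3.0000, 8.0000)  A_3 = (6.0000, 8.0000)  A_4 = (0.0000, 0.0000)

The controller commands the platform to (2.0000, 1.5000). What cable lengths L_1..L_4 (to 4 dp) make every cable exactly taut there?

L_1 = √((6.0000−2.0000)² + (0.0000−1.5000)²) = 4.2720
L_2 = √((3.0000−2.0000)² + (8.0000−1.5000)²) = 6.5765
L_3 = √((6.0000−2.0000)² + (8.0000−1.5000)²) = 7.6322
L_4 = √((0.0000−2.0000)² + (0.0000−1.5000)²) = 2.5000

(4.2720, 6.5765, 7.6322, 2.5000)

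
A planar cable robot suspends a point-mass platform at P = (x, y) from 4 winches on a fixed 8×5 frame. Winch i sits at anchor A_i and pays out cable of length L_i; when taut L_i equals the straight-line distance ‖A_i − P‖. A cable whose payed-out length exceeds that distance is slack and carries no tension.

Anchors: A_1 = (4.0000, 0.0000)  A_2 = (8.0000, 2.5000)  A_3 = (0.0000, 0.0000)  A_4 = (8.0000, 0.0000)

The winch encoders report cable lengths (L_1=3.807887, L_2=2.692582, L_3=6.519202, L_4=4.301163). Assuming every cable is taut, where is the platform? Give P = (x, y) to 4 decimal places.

(5.5000, 3.5000)

expand ‖A_i−P‖²=L_i² and subtract eq 1 (k_i ≔ ‖A_i‖²−L_i²)
k_1 = 16.0000+0.0000−14.5000 = 1.5000
eq1−eq2 → [-8.0000  -5.0000]·P = -61.5000
eq1−eq3 → [8.0000  0.0000]·P = 44.0000
eq1−eq4 → [-8.0000  0.0000]·P = -44.0000
2×2 solve → P = (5.5000, 3.5000)
check cable 4: ‖A_4−P‖² = 18.5000 ≈ L_4² = 18.5000 ✓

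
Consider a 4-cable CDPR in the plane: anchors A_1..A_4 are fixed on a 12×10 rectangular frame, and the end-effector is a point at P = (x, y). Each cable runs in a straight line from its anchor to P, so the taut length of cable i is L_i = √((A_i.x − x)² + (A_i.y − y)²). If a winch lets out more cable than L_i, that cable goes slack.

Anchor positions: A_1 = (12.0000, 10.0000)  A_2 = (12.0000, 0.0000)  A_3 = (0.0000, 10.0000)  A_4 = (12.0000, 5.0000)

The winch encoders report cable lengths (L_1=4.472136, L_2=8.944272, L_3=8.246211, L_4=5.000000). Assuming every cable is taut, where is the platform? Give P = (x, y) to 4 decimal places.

each cable: (A_i−P)·(A_i−P) = L_i²; let q_i = ‖A_i‖²−L_i²
q_1 = 144.0000+100.0000−20.0000 = 224.0000
row 1: 0.0000x + 20.0000y = 160.0000  (q_2=64.0000)
row 2: 24.0000x + 0.0000y = 192.0000  (q_3=32.0000)
row 3: 0.0000x + 10.0000y = 80.0000  (q_4=144.0000)
Cramer on rows 1–2 → x = 8.0000, y = 8.0000
check cable 4: ‖A_4−P‖² = 25.0000 ≈ L_4² = 25.0000 ✓

(8.0000, 8.0000)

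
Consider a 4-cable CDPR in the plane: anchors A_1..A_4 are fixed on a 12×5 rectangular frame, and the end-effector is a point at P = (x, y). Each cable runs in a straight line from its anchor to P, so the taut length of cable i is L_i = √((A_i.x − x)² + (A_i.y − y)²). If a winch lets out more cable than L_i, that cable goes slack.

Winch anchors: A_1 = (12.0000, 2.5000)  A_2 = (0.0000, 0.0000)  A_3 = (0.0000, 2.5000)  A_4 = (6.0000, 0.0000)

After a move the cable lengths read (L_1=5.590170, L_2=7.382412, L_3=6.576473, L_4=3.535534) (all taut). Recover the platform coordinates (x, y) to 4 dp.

expand ‖A_i−P‖²=L_i² and subtract eq 1 (k_i ≔ ‖A_i‖²−L_i²)
k_1 = 144.0000+6.2500−31.2500 = 119.0000
eq1−eq2 → [24.0000  5.0000]·P = 173.5000
eq1−eq3 → [24.0000  0.0000]·P = 156.0000
eq1−eq4 → [12.0000  5.0000]·P = 95.5000
2×2 solve → P = (6.5000, 3.5000)
check cable 4: ‖A_4−P‖² = 12.5000 ≈ L_4² = 12.5000 ✓

(6.5000, 3.5000)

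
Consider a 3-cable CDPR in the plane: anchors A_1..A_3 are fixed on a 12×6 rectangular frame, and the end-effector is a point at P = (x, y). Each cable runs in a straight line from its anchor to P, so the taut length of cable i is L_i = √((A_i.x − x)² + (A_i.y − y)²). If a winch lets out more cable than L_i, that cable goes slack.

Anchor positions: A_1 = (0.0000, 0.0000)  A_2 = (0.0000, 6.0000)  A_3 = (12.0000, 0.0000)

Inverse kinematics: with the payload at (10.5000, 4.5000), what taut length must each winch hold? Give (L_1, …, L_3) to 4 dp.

(11.4237, 10.6066, 4.7434)

cable 1: Δx=-10.5000, Δy=-4.5000; L_1 = √(Δx²+Δy²) = 11.4237
cable 2: Δx=-10.5000, Δy=1.5000; L_2 = √(Δx²+Δy²) = 10.6066
cable 3: Δx=1.5000, Δy=-4.5000; L_3 = √(Δx²+Δy²) = 4.7434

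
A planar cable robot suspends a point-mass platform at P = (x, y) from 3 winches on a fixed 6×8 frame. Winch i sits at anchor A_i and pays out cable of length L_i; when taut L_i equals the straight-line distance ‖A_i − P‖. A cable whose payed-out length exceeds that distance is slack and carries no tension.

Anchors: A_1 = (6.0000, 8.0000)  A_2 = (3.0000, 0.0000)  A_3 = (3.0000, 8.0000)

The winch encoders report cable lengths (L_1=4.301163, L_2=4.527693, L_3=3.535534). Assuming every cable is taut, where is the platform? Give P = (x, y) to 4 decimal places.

(3.5000, 4.5000)

circle eqns → linear via eq_j − eq_1; set c_j = A_j·A_j − L_j²
c_1 = 36.0000+64.0000−18.5000 = 81.5000
6.0000·x + 16.0000·y = c_1−c_2 = 93.0000
6.0000·x + 0.0000·y = c_1−c_3 = 21.0000
solve first two rows → x=3.5000, y=4.5000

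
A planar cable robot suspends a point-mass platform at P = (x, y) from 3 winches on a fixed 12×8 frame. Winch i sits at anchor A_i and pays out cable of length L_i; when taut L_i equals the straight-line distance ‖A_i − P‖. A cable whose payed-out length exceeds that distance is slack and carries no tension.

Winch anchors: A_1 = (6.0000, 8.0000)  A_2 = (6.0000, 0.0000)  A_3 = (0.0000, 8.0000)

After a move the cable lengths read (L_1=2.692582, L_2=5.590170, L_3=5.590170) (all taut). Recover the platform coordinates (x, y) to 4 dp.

circle eqns → linear via eq_j − eq_1; set q_j = A_j·A_j − L_j²
q_1 = 36.0000+64.0000−7.2500 = 92.7500
0.0000·x + 16.0000·y = q_1−q_2 = 88.0000
12.0000·x + 0.0000·y = q_1−q_3 = 60.0000
solve first two rows → x=5.0000, y=5.5000

(5.0000, 5.5000)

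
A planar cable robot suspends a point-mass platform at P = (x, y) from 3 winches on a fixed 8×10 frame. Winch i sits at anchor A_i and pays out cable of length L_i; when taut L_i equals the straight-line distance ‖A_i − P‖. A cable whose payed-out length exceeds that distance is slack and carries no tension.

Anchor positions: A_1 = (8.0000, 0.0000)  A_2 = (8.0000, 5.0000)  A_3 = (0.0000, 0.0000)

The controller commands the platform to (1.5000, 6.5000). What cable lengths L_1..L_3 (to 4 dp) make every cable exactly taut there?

L_1: Δ = A_1−P = (6.5000, -6.5000) → ‖Δ‖ = √84.5000 = 9.1924
L_2: Δ = A_2−P = (6.5000, -1.5000) → ‖Δ‖ = √44.5000 = 6.6708
L_3: Δ = A_3−P = (-1.5000, -6.5000) → ‖Δ‖ = √44.5000 = 6.6708

(9.1924, 6.6708, 6.6708)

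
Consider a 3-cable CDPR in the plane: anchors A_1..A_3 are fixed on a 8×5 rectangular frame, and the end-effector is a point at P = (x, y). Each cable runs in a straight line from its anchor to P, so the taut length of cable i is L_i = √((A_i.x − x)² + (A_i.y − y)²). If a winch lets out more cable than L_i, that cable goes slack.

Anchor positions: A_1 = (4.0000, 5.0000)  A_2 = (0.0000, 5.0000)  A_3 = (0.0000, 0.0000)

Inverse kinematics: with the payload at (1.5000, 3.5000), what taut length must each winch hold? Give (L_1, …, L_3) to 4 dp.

cable 1: Δx=2.5000, Δy=1.5000; L_1 = √(Δx²+Δy²) = 2.9155
cable 2: Δx=-1.5000, Δy=1.5000; L_2 = √(Δx²+Δy²) = 2.1213
cable 3: Δx=-1.5000, Δy=-3.5000; L_3 = √(Δx²+Δy²) = 3.8079

(2.9155, 2.1213, 3.8079)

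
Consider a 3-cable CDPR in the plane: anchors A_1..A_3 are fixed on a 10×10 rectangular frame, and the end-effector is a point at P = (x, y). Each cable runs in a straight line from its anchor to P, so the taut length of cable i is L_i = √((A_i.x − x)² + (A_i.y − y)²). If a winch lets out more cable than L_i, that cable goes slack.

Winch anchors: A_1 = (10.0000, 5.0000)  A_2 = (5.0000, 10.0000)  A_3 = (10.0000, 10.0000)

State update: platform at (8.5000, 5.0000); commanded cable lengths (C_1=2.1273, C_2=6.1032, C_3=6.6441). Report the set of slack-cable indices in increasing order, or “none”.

i=1: geometric 1.5000 vs commanded 2.1273 ⇒ slack
i=2: geometric 6.1033 vs commanded 6.1032 ⇒ taut
i=3: geometric 5.2202 vs commanded 6.6441 ⇒ slack

1, 3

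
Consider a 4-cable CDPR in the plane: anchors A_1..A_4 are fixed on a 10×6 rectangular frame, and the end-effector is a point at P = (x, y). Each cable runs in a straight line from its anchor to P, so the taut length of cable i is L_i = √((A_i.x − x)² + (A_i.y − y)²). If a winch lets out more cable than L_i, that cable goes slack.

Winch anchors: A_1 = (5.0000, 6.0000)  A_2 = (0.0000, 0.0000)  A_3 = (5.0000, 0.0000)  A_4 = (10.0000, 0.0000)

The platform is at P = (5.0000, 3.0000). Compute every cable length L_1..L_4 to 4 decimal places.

(3.0000, 5.8310, 3.0000, 5.8310)

L_1: Δ = A_1−P = (0.0000, 3.0000) → ‖Δ‖ = √9.0000 = 3.0000
L_2: Δ = A_2−P = (-5.0000, -3.0000) → ‖Δ‖ = √34.0000 = 5.8310
L_3: Δ = A_3−P = (0.0000, -3.0000) → ‖Δ‖ = √9.0000 = 3.0000
L_4: Δ = A_4−P = (5.0000, -3.0000) → ‖Δ‖ = √34.0000 = 5.8310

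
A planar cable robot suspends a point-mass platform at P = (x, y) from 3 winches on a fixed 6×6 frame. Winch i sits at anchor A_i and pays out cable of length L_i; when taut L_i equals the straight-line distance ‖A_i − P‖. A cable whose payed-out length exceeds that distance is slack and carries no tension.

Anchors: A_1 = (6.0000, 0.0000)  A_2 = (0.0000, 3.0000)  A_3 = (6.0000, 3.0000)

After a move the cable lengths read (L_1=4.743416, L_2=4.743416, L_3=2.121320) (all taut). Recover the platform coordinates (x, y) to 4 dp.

(4.5000, 4.5000)

circle eqns → linear via eq_j − eq_1; set q_j = A_j·A_j − L_j²
q_1 = 36.0000+0.0000−22.5000 = 13.5000
12.0000·x − 6.0000·y = q_1−q_2 = 27.0000
0.0000·x − 6.0000·y = q_1−q_3 = -27.0000
solve first two rows → x=4.5000, y=4.5000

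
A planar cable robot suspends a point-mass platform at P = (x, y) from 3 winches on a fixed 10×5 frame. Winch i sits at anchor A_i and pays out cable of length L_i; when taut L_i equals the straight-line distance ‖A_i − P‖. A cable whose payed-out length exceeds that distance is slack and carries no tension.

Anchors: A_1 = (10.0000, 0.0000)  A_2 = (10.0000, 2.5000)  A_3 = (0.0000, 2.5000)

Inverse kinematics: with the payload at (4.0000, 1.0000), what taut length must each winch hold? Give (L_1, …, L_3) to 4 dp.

cable 1: Δx=6.0000, Δy=-1.0000; L_1 = √(Δx²+Δy²) = 6.0828
cable 2: Δx=6.0000, Δy=1.5000; L_2 = √(Δx²+Δy²) = 6.1847
cable 3: Δx=-4.0000, Δy=1.5000; L_3 = √(Δx²+Δy²) = 4.2720

(6.0828, 6.1847, 4.2720)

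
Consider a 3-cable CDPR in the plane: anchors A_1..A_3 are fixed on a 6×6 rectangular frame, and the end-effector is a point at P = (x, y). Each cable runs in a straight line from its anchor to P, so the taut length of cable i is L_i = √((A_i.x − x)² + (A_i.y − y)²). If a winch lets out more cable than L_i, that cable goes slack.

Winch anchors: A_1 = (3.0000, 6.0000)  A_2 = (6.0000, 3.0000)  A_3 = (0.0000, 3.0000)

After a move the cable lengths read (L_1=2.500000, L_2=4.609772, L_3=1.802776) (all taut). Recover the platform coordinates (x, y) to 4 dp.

(1.5000, 4.0000)

circle eqns → linear via eq_j − eq_1; set c_j = A_j·A_j − L_j²
c_1 = 9.0000+36.0000−6.2500 = 38.7500
-6.0000·x + 6.0000·y = c_1−c_2 = 15.0000
6.0000·x + 6.0000·y = c_1−c_3 = 33.0000
solve first two rows → x=1.5000, y=4.0000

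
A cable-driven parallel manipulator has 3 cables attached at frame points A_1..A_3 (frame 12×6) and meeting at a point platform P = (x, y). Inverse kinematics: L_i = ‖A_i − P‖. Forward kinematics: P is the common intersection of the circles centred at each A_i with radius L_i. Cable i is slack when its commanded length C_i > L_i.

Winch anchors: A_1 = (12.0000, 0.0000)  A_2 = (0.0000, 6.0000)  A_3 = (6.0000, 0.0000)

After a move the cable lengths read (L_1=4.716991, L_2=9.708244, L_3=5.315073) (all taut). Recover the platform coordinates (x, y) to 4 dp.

each cable: (A_i−P)·(A_i−P) = L_i²; let c_i = ‖A_i‖²−L_i²
c_1 = 144.0000+0.0000−22.2500 = 121.7500
row 1: 24.0000x − 12.0000y = 180.0000  (c_2=-58.2500)
row 2: 12.0000x + 0.0000y = 114.0000  (c_3=7.7500)
Cramer on rows 1–2 → x = 9.5000, y = 4.0000

(9.5000, 4.0000)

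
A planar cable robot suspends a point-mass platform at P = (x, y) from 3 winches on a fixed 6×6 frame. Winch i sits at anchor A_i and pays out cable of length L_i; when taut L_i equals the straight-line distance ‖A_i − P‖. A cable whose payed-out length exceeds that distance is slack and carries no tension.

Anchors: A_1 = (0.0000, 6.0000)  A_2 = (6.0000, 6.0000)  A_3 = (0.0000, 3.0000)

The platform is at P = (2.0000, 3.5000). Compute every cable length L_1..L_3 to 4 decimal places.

(3.2016, 4.7170, 2.0616)

L_1 = √((0.0000−2.0000)² + (6.0000−3.5000)²) = 3.2016
L_2 = √((6.0000−2.0000)² + (6.0000−3.5000)²) = 4.7170
L_3 = √((0.0000−2.0000)² + (3.0000−3.5000)²) = 2.0616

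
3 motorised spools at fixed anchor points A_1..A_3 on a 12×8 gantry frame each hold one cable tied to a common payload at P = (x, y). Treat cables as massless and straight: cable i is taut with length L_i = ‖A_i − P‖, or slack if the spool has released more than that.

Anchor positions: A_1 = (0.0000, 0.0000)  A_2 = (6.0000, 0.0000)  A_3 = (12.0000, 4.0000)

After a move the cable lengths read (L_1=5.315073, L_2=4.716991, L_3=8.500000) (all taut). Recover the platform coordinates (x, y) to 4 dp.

each cable: (A_i−P)·(A_i−P) = L_i²; let k_i = ‖A_i‖²−L_i²
k_1 = 0.0000+0.0000−28.2500 = -28.2500
row 1: -12.0000x + 0.0000y = -42.0000  (k_2=13.7500)
row 2: -24.0000x − 8.0000y = -116.0000  (k_3=87.7500)
Cramer on rows 1–2 → x = 3.5000, y = 4.0000

(3.5000, 4.0000)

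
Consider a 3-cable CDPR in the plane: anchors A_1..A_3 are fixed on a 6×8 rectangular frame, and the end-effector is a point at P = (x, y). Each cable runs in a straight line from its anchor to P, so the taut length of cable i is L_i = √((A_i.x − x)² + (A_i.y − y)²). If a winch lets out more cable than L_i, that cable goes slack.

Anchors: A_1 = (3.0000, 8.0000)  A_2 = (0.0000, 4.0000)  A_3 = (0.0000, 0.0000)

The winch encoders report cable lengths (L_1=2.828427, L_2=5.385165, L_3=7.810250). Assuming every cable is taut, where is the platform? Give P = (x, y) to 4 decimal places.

(5.0000, 6.0000)

each cable: (A_i−P)·(A_i−P) = L_i²; let c_i = ‖A_i‖²−L_i²
c_1 = 9.0000+64.0000−8.0000 = 65.0000
row 1: 6.0000x + 8.0000y = 78.0000  (c_2=-13.0000)
row 2: 6.0000x + 16.0000y = 126.0000  (c_3=-61.0000)
Cramer on rows 1–2 → x = 5.0000, y = 6.0000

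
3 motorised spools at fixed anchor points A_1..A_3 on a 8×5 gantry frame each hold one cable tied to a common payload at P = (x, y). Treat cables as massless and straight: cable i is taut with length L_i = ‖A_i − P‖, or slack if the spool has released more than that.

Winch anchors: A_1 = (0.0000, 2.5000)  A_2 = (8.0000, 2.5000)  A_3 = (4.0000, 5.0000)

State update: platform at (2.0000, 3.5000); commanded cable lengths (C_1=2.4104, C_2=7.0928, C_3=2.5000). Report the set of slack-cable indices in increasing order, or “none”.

cable 1: √((-2.0000)²+(-1.0000)²)=2.2361, C_1=2.4104: slack
cable 2: √((6.0000)²+(-1.0000)²)=6.0828, C_2=7.0928: slack
cable 3: √((2.0000)²+(1.5000)²)=2.5000, C_3=2.5000: taut

1, 2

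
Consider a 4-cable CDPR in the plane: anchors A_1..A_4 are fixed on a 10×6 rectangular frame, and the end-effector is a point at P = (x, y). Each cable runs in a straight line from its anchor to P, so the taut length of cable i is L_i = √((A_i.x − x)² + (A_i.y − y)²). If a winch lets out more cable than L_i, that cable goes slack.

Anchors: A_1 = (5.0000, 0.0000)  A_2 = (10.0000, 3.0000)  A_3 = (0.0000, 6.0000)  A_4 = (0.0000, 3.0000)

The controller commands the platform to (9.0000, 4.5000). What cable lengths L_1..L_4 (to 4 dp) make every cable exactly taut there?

L_1: Δ = A_1−P = (-4.0000, -4.5000) → ‖Δ‖ = √36.2500 = 6.0208
L_2: Δ = A_2−P = (1.0000, -1.5000) → ‖Δ‖ = √3.2500 = 1.8028
L_3: Δ = A_3−P = (-9.0000, 1.5000) → ‖Δ‖ = √83.2500 = 9.1241
L_4: Δ = A_4−P = (-9.0000, -1.5000) → ‖Δ‖ = √83.2500 = 9.1241

(6.0208, 1.8028, 9.1241, 9.1241)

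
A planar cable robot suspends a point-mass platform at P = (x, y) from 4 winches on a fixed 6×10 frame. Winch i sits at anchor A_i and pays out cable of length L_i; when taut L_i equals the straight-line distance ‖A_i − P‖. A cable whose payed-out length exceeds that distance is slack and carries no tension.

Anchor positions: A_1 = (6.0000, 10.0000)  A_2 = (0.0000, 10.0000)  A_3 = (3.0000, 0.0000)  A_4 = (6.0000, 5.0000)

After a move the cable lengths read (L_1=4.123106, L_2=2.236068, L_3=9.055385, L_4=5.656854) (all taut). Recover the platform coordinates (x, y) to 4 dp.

(2.0000, 9.0000)

circle eqns → linear via eq_j − eq_1; set q_j = A_j·A_j − L_j²
q_1 = 36.0000+100.0000−17.0000 = 119.0000
12.0000·x + 0.0000·y = q_1−q_2 = 24.0000
6.0000·x + 20.0000·y = q_1−q_3 = 192.0000
0.0000·x + 10.0000·y = q_1−q_4 = 90.0000
solve first two rows → x=2.0000, y=9.0000
check cable 4: ‖A_4−P‖² = 32.0000 ≈ L_4² = 32.0000 ✓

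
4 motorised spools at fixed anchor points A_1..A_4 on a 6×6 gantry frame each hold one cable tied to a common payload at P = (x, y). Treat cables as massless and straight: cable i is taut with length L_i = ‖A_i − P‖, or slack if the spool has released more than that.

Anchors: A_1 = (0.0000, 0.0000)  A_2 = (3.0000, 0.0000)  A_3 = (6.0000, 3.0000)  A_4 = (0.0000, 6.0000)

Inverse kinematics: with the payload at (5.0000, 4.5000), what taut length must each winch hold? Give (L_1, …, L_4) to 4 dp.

cable 1: Δx=-5.0000, Δy=-4.5000; L_1 = √(Δx²+Δy²) = 6.7268
cable 2: Δx=-2.0000, Δy=-4.5000; L_2 = √(Δx²+Δy²) = 4.9244
cable 3: Δx=1.0000, Δy=-1.5000; L_3 = √(Δx²+Δy²) = 1.8028
cable 4: Δx=-5.0000, Δy=1.5000; L_4 = √(Δx²+Δy²) = 5.2202

(6.7268, 4.9244, 1.8028, 5.2202)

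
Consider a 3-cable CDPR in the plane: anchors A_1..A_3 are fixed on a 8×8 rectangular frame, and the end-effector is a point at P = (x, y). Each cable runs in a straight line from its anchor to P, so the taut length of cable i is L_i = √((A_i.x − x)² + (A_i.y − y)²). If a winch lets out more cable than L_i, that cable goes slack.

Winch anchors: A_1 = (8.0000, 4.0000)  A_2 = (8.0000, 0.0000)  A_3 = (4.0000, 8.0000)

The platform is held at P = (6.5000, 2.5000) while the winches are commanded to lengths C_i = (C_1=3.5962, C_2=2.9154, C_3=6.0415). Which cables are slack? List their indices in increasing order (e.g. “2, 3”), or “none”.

i=1: geometric 2.1213 vs commanded 3.5962 ⇒ slack
i=2: geometric 2.9155 vs commanded 2.9154 ⇒ taut
i=3: geometric 6.0415 vs commanded 6.0415 ⇒ taut

1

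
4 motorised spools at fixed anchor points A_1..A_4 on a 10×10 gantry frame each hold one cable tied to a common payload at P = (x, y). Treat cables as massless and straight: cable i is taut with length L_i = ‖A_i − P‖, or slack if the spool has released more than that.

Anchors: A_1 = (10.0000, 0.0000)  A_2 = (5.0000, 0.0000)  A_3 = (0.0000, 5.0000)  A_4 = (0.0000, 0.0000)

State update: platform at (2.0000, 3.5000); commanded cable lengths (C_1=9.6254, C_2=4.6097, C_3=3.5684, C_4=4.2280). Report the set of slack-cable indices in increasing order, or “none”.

cable 1: L_1 = ‖A_1−P‖ = 8.7321;  C_1 = 9.6254 → slack
cable 2: L_2 = ‖A_2−P‖ = 4.6098;  C_2 = 4.6097 → taut
cable 3: L_3 = ‖A_3−P‖ = 2.5000;  C_3 = 3.5684 → slack
cable 4: L_4 = ‖A_4−P‖ = 4.0311;  C_4 = 4.2280 → slack

1, 3, 4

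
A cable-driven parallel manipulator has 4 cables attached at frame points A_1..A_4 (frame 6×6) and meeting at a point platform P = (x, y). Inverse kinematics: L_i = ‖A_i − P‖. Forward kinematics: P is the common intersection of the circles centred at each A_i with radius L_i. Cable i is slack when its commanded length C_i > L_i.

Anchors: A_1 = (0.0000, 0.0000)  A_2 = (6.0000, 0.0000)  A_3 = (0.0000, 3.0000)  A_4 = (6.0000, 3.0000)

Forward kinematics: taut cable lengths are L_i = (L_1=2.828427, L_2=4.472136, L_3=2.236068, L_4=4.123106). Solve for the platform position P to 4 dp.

(2.0000, 2.0000)

expand ‖A_i−P‖²=L_i² and subtract eq 1 (k_i ≔ ‖A_i‖²−L_i²)
k_1 = 0.0000+0.0000−8.0000 = -8.0000
eq1−eq2 → [-12.0000  0.0000]·P = -24.0000
eq1−eq3 → [0.0000  -6.0000]·P = -12.0000
eq1−eq4 → [-12.0000  -6.0000]·P = -36.0000
2×2 solve → P = (2.0000, 2.0000)
check cable 4: ‖A_4−P‖² = 17.0000 ≈ L_4² = 17.0000 ✓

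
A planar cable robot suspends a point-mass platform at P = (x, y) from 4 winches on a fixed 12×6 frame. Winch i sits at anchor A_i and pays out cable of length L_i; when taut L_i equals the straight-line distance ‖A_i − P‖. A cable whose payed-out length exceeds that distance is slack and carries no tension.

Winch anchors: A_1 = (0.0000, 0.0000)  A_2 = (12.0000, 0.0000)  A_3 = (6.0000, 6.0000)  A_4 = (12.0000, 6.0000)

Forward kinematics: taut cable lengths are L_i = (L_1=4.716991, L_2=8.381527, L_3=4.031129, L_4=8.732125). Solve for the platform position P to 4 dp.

(4.0000, 2.5000)

expand ‖A_i−P‖²=L_i² and subtract eq 1 (q_i ≔ ‖A_i‖²−L_i²)
q_1 = 0.0000+0.0000−22.2500 = -22.2500
eq1−eq2 → [-24.0000  0.0000]·P = -96.0000
eq1−eq3 → [-12.0000  -12.0000]·P = -78.0000
eq1−eq4 → [-24.0000  -12.0000]·P = -126.0000
2×2 solve → P = (4.0000, 2.5000)
check cable 4: ‖A_4−P‖² = 76.2500 ≈ L_4² = 76.2500 ✓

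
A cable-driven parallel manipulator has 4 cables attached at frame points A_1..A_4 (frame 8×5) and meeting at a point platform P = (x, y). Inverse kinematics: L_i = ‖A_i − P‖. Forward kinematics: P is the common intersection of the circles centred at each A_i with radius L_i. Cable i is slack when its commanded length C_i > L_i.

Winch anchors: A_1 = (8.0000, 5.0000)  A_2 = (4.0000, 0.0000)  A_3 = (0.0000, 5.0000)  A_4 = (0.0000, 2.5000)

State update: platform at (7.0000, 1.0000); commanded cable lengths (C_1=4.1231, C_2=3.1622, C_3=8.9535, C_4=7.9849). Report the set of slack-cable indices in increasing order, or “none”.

cable 1: √((1.0000)²+(4.0000)²)=4.1231, C_1=4.1231: taut
cable 2: √((-3.0000)²+(-1.0000)²)=3.1623, C_2=3.1622: taut
cable 3: √((-7.0000)²+(4.0000)²)=8.0623, C_3=8.9535: slack
cable 4: √((-7.0000)²+(1.5000)²)=7.1589, C_4=7.9849: slack

3, 4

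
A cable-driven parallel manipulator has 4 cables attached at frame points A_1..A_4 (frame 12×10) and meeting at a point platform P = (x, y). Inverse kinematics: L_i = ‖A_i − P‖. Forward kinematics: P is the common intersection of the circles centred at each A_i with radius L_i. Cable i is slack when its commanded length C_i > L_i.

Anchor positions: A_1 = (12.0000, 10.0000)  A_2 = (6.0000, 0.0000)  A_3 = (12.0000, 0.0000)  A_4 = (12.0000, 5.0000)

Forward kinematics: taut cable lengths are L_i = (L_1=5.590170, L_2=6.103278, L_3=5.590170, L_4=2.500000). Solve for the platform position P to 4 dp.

circle eqns → linear via eq_j − eq_1; set k_j = A_j·A_j − L_j²
k_1 = 144.0000+100.0000−31.2500 = 212.7500
12.0000·x + 20.0000·y = k_1−k_2 = 214.0000
0.0000·x + 20.0000·y = k_1−k_3 = 100.0000
0.0000·x + 10.0000·y = k_1−k_4 = 50.0000
solve first two rows → x=9.5000, y=5.0000
check cable 4: ‖A_4−P‖² = 6.2500 ≈ L_4² = 6.2500 ✓

(9.5000, 5.0000)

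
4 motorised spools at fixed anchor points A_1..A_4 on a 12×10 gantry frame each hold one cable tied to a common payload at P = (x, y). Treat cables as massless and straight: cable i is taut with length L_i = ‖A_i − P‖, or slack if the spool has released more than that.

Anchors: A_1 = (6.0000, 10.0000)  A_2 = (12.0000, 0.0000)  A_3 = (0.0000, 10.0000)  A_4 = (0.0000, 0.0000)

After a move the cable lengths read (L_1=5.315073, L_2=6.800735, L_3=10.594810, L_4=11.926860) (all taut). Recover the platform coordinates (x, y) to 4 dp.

(10.0000, 6.5000)

expand ‖A_i−P‖²=L_i² and subtract eq 1 (q_i ≔ ‖A_i‖²−L_i²)
q_1 = 36.0000+100.0000−28.2500 = 107.7500
eq1−eq2 → [-12.0000  20.0000]·P = 10.0000
eq1−eq3 → [12.0000  0.0000]·P = 120.0000
eq1−eq4 → [12.0000  20.0000]·P = 250.0000
2×2 solve → P = (10.0000, 6.5000)
check cable 4: ‖A_4−P‖² = 142.2500 ≈ L_4² = 142.2500 ✓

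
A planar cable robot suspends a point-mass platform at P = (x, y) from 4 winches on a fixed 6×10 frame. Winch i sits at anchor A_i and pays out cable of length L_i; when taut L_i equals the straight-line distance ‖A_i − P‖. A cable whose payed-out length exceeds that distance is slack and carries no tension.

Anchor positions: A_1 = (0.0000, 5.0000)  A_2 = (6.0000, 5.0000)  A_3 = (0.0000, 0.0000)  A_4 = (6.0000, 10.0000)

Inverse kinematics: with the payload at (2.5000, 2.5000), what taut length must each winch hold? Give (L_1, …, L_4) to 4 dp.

(3.5355, 4.3012, 3.5355, 8.2765)

L_1 = √((0.0000−2.5000)² + (5.0000−2.5000)²) = 3.5355
L_2 = √((6.0000−2.5000)² + (5.0000−2.5000)²) = 4.3012
L_3 = √((0.0000−2.5000)² + (0.0000−2.5000)²) = 3.5355
L_4 = √((6.0000−2.5000)² + (10.0000−2.5000)²) = 8.2765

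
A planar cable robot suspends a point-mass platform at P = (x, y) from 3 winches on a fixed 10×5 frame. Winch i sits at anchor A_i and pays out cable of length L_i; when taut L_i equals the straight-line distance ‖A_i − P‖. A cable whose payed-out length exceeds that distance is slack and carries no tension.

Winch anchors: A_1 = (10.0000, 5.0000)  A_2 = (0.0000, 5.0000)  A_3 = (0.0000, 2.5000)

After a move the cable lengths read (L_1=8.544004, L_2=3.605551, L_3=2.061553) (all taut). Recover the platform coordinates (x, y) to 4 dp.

expand ‖A_i−P‖²=L_i² and subtract eq 1 (c_i ≔ ‖A_i‖²−L_i²)
c_1 = 100.0000+25.0000−73.0000 = 52.0000
eq1−eq2 → [20.0000  0.0000]·P = 40.0000
eq1−eq3 → [20.0000  5.0000]·P = 50.0000
2×2 solve → P = (2.0000, 2.0000)

(2.0000, 2.0000)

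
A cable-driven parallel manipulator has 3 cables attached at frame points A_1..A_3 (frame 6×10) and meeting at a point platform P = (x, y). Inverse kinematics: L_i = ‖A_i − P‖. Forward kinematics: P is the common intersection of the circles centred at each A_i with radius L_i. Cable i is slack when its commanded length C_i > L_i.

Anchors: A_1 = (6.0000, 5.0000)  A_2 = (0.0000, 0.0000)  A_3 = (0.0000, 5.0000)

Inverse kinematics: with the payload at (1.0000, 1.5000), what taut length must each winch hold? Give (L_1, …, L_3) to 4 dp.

(6.1033, 1.8028, 3.6401)

L_1: Δ = A_1−P = (5.0000, 3.5000) → ‖Δ‖ = √37.2500 = 6.1033
L_2: Δ = A_2−P = (-1.0000, -1.5000) → ‖Δ‖ = √3.2500 = 1.8028
L_3: Δ = A_3−P = (-1.0000, 3.5000) → ‖Δ‖ = √13.2500 = 3.6401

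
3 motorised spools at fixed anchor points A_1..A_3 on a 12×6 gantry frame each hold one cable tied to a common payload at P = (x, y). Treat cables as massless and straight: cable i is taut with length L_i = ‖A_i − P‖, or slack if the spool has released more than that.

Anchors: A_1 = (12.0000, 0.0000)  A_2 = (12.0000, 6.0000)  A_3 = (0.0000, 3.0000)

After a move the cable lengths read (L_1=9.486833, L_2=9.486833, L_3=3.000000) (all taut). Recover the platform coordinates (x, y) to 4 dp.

(3.0000, 3.0000)

circle eqns → linear via eq_j − eq_1; set k_j = A_j·A_j − L_j²
k_1 = 144.0000+0.0000−90.0000 = 54.0000
0.0000·x − 12.0000·y = k_1−k_2 = -36.0000
24.0000·x − 6.0000·y = k_1−k_3 = 54.0000
solve first two rows → x=3.0000, y=3.0000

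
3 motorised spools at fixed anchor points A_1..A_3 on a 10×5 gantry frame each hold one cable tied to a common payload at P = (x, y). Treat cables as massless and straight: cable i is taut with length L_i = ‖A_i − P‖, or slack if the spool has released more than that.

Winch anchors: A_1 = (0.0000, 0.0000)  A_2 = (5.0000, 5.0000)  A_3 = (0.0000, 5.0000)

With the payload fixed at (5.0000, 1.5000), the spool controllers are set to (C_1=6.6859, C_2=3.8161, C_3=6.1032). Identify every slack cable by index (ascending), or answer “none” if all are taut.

cable 1: √((-5.0000)²+(-1.5000)²)=5.2202, C_1=6.6859: slack
cable 2: √((0.0000)²+(3.5000)²)=3.5000, C_2=3.8161: slack
cable 3: √((-5.0000)²+(3.5000)²)=6.1033, C_3=6.1032: taut

1, 2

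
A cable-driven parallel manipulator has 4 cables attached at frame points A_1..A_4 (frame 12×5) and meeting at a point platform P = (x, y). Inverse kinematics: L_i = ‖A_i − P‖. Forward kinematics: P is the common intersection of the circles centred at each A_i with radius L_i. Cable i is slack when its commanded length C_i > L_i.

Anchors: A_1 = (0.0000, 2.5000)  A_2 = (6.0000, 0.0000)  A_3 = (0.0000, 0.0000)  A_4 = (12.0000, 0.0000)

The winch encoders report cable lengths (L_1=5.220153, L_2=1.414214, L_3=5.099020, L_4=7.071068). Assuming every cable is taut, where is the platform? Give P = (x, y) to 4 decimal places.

(5.0000, 1.0000)

circle eqns → linear via eq_j − eq_1; set k_j = A_j·A_j − L_j²
k_1 = 0.0000+6.2500−27.2500 = -21.0000
-12.0000·x + 5.0000·y = k_1−k_2 = -55.0000
0.0000·x + 5.0000·y = k_1−k_3 = 5.0000
-24.0000·x + 5.0000·y = k_1−k_4 = -115.0000
solve first two rows → x=5.0000, y=1.0000
check cable 4: ‖A_4−P‖² = 50.0000 ≈ L_4² = 50.0000 ✓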